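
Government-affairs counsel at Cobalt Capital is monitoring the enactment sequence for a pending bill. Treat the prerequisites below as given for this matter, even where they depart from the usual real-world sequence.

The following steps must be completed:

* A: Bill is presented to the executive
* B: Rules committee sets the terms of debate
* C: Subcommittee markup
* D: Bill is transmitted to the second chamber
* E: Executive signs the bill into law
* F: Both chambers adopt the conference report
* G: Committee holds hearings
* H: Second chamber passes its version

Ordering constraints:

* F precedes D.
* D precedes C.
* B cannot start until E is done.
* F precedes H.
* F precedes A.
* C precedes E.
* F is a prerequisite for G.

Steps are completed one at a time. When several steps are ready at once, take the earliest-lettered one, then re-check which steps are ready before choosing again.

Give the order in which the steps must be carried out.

F, A, D, C, E, B, G, H

F is the only step with nothing outstanding, so it goes first.
A, D, G and H are all available; A has the earlier label → A.
Ready: D, G and H. D has the earlier label → D.
C now also ready, so the ready set is {C, G, H}; C has the earlier label → C.
Now E, G and H have their prerequisites met. E has the earlier label, so E next.
B now also ready, so the ready set is {B, G, H}; B has the earlier label → B.
G and H are both available; G has the earlier label → G.
H needed F, now all done → H.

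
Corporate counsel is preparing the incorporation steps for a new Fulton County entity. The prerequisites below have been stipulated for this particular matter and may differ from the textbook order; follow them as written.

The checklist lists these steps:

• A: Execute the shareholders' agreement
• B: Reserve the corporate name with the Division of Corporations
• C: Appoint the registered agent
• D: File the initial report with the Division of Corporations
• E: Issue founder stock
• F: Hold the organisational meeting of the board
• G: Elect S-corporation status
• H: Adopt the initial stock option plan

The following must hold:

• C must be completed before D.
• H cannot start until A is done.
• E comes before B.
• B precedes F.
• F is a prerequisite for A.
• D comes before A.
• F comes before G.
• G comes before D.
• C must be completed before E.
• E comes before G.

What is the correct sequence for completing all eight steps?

C is the only step with nothing outstanding, so it goes first.
That leaves E as the only ready step → E.
Next only B has its prerequisites met → B.
That leaves F as the only ready step → F.
G needed E and F, now all done → G.
D is the only step now ready → D.
That leaves A as the only ready step → A.
H is the only step now ready → H.

C, E, B, F, G, D, A, H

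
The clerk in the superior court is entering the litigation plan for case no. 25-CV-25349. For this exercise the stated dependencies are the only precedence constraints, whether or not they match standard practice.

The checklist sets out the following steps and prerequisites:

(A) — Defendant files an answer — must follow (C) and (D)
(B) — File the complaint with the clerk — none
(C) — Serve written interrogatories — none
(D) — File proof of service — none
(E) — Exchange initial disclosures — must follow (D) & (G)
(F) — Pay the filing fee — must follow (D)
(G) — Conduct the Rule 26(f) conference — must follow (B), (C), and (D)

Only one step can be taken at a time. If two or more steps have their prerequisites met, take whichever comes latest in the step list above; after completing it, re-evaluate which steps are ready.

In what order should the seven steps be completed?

(D) → (F) → (C) → (B) → (G) → (E) → (A)

(D), (C) and (B) have no prerequisites; (D) is listed later, so (D) is first.
(F) now also ready, so the ready set is {(F), (C), (B)}; (F) is listed later → (F).
Ready: (C) and (B). (C) is listed later → (C).
(A) now also ready, so the ready set is {(B), (A)}; (B) is listed later → (B).
Ready: (G) and (A). (G) is listed later → (G).
Now (E) and (A) have their prerequisites met. (E) is listed later, so (E) next.
(A) is the only step now ready → (A).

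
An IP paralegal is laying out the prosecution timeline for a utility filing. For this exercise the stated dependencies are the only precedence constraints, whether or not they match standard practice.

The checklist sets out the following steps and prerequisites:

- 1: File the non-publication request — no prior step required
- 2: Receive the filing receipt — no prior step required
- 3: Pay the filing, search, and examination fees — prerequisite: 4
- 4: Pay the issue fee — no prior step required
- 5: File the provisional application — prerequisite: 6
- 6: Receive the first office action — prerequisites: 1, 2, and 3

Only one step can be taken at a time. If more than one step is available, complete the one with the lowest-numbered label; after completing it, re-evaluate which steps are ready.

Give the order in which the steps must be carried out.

1, 2 and 4 have no prerequisites; 1 has the earlier label, so 1 is first.
Now 2 and 4 have their prerequisites met. 2 has the earlier label, so 2 next.
4 is the only step now ready → 4.
3 is the only step now ready → 3.
Next only 6 has its prerequisites met → 6.
5 is the only step now ready → 5.

1, 2, 4, 3, 6, 5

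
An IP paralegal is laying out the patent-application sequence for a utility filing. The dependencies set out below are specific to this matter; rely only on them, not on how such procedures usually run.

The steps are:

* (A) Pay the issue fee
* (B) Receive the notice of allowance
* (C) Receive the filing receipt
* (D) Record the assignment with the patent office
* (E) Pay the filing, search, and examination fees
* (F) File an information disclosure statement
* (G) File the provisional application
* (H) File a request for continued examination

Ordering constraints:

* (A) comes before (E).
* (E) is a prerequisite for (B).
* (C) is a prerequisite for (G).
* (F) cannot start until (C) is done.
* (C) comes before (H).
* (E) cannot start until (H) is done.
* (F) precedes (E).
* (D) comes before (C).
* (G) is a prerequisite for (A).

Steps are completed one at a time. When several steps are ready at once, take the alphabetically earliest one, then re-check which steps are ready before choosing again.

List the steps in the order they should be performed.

Only (D) has no prerequisites, so it is first.
Next only (C) has its prerequisites met → (C).
Now (F), (G) and (H) have their prerequisites met. (F) has the earlier label, so (F) next.
Ready: (G) and (H). (G) has the earlier label → (G).
(A) and (H) are both available; (A) has the earlier label → (A).
That leaves (H) as the only ready step → (H).
(E) needed (A), (F) and (H), now all done → (E).
(B) needed (E), now all done → (B).

(D), (C), (F), (G), (A), (H), (E), (B)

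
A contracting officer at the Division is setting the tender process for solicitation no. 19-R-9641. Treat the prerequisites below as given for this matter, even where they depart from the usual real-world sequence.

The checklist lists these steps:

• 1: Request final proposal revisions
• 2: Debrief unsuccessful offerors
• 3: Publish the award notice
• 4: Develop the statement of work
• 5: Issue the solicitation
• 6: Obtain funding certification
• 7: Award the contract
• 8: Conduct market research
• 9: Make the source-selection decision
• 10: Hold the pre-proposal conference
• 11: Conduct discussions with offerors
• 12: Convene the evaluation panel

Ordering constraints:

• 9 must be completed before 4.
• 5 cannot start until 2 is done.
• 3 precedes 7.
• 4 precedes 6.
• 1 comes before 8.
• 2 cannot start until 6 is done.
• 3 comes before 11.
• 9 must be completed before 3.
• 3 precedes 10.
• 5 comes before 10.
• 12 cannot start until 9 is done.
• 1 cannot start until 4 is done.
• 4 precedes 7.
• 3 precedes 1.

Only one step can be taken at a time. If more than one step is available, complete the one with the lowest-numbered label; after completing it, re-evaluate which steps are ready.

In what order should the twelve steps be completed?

9 has no prerequisites → 9 first.
3, 4 and 12 are all available; 3 has the earlier label → 3.
11 now also ready, so the ready set is {4, 11, 12}; 4 has the earlier label → 4.
Ready: 1, 6, 7, 11 and 12. 1 has the earlier label → 1.
6, 7, 8, 11 and 12 are all available; 6 has the earlier label → 6.
2 now also ready, so the ready set is {2, 7, 8, 11, 12}; 2 has the earlier label → 2.
5 now also ready, so the ready set is {5, 7, 8, 11, 12}; 5 has the earlier label → 5.
Now 7, 8, 10, 11 and 12 have their prerequisites met. 7 has the earlier label, so 7 next.
8, 10, 11 and 12 are all available; 8 has the earlier label → 8.
Now 10, 11 and 12 have their prerequisites met. 10 has the earlier label, so 10 next.
11 and 12 are both available; 11 has the earlier label → 11.
12 is the only step now ready → 12.

9, 3, 4, 1, 6, 2, 5, 7, 8, 10, 11, 12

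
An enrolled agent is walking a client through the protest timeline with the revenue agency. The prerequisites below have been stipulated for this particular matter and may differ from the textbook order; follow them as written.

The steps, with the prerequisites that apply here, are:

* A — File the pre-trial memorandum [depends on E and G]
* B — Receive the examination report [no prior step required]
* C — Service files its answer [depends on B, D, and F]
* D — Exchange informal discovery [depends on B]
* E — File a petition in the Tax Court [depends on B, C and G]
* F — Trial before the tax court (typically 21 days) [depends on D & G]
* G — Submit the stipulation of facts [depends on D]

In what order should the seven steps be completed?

B, D, G, F, C, E, A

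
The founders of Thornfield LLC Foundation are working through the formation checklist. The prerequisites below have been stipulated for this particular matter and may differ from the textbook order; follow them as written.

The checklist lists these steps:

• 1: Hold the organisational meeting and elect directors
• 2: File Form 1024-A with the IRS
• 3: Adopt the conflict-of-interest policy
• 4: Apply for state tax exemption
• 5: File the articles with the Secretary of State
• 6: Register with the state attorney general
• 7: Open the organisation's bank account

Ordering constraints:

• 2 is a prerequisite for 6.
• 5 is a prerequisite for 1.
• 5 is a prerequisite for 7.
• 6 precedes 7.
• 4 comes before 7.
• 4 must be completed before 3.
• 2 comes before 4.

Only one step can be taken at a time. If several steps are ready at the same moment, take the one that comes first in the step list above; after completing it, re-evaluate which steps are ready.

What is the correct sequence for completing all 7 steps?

2 and 5 have no prerequisites; 2 is listed earlier, so 2 is first.
4 and 6 now also ready, so the ready set is {4, 5, 6}; 4 is listed earlier → 4.
3 now also ready, so the ready set is {3, 5, 6}; 3 is listed earlier → 3.
Ready: 5 and 6. 5 is listed earlier → 5.
1 now also ready, so the ready set is {1, 6}; 1 is listed earlier → 1.
That leaves 6 as the only ready step → 6.
Next only 7 has its prerequisites met → 7.

2, 4, 3, 5, 1, 6, 7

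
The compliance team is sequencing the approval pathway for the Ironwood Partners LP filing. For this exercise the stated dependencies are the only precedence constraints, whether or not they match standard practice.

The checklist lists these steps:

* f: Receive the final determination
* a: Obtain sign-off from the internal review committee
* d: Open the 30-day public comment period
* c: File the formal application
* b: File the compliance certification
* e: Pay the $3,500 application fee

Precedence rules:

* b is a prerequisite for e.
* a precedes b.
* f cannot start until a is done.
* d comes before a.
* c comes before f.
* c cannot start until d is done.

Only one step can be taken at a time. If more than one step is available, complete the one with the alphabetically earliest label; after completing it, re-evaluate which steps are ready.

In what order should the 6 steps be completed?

d a b c e f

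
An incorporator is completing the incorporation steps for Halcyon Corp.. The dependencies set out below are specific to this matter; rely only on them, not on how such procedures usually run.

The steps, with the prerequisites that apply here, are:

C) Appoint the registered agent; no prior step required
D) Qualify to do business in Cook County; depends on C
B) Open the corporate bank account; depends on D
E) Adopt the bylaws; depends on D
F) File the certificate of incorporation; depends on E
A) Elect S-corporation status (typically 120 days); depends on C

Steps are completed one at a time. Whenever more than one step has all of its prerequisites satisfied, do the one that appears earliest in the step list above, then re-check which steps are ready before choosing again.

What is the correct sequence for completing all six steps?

C, D, B, E, F, A

C is the only step with nothing outstanding, so it goes first.
Now D and A have their prerequisites met. D is listed earlier, so D next.
B and E now also ready, so the ready set is {B, E, A}; B is listed earlier → B.
E and A are both available; E is listed earlier → E.
F and A are both available; F is listed earlier → F.
A is the only step now ready → A.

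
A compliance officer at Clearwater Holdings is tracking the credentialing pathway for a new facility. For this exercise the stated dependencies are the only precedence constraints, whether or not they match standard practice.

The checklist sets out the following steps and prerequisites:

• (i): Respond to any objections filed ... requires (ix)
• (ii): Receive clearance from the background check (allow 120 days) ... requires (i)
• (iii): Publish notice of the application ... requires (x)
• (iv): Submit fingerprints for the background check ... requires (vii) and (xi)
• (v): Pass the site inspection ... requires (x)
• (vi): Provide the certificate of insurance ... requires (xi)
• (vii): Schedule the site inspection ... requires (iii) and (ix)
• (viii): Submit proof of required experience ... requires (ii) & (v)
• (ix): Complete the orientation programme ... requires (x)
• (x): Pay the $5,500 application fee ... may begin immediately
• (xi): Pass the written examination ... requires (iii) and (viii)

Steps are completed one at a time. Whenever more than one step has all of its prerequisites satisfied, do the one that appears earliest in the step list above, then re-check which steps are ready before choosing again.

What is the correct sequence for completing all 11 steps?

(x) has no prerequisites → (x) first.
Now (iii), (v) and (ix) have their prerequisites met. (iii) is listed earlier, so (iii) next.
Ready: (v) and (ix). (v) is listed earlier → (v).
That leaves (ix) as the only ready step → (ix).
(i) and (vii) are both available; (i) is listed earlier → (i).
(ii) now also ready, so the ready set is {(ii), (vii)}; (ii) is listed earlier → (ii).
(viii) now also ready, so the ready set is {(vii), (viii)}; (vii) is listed earlier → (vii).
(viii) needed (ii) and (v), now all done → (viii).
That leaves (xi) as the only ready step → (xi).
Now (iv) and (vi) have their prerequisites met. (iv) is listed earlier, so (iv) next.
(vi) needed (xi), now all done → (vi).

(x) (iii) (v) (ix) (i) (ii) (vii) (viii) (xi) (iv) (vi)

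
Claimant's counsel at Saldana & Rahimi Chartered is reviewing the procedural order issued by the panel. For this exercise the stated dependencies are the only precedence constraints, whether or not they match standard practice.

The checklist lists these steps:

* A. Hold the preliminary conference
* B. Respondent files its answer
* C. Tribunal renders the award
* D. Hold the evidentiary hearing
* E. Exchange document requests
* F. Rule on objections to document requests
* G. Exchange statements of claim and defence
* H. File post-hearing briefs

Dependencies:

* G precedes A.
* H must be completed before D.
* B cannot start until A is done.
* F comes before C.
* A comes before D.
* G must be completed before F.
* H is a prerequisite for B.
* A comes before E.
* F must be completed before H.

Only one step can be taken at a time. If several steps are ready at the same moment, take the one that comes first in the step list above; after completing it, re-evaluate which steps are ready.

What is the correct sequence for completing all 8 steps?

G A E F C H B D

Only G has no prerequisites, so it is first.
Now A and F have their prerequisites met. A is listed earlier, so A next.
E now also ready, so the ready set is {E, F}; E is listed earlier → E.
F is the only step now ready → F.
Ready: C and H. C is listed earlier → C.
H needed F, now all done → H.
Ready: B and D. B is listed earlier → B.
D needed A and H, now all done → D.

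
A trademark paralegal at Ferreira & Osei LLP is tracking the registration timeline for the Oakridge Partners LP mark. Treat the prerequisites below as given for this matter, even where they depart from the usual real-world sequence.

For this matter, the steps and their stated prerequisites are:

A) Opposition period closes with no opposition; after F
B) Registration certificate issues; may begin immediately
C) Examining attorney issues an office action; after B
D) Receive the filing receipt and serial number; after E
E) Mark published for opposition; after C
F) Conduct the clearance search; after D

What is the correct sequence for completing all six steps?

B C E D F A

B is the only step with nothing outstanding, so it goes first.
C needed B, now all done → C.
Next only E has its prerequisites met → E.
D is the only step now ready → D.
F is the only step now ready → F.
Next only A has its prerequisites met → A.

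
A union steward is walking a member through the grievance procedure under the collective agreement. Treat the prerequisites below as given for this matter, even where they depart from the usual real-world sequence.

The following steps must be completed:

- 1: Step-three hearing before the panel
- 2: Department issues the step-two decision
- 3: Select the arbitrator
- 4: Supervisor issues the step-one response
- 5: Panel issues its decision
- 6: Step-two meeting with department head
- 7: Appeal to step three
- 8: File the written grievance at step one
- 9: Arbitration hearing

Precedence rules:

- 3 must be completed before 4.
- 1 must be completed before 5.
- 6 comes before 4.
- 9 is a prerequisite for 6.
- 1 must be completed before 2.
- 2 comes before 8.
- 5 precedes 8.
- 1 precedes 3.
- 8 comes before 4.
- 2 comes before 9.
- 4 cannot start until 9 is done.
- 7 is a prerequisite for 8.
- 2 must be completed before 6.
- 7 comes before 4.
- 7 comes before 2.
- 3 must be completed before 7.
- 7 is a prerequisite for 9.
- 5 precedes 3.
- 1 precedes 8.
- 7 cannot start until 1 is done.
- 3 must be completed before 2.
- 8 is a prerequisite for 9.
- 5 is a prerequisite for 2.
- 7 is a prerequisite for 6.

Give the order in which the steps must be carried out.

1, 5, 3, 7, 2, 8, 9, 6, 4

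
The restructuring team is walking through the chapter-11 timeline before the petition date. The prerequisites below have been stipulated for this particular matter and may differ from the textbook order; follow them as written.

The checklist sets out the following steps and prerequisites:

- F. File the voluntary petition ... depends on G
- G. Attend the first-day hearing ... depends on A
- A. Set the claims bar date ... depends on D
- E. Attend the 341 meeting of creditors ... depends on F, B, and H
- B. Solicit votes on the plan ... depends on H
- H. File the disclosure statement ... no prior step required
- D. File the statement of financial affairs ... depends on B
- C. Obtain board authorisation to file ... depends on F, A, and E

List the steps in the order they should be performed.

H has no prerequisites → H first.
B needed H, now all done → B.
D needed B, now all done → D.
A needed D, now all done → A.
G needed A, now all done → G.
F needed G, now all done → F.
E needed F, B and H, now all done → E.
That leaves C as the only ready step → C.

H, B, D, A, G, F, E, C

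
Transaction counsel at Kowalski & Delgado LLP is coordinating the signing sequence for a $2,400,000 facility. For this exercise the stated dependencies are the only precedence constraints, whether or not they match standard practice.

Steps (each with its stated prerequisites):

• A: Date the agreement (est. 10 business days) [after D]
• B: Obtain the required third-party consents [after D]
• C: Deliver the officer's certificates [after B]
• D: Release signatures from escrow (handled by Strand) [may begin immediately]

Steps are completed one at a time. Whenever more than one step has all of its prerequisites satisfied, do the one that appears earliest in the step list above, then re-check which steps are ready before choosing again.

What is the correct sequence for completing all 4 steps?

D A B C

D has no prerequisites → D first.
A and B are both available; A is listed earlier → A.
B needed D, now all done → B.
C needed B, now all done → C.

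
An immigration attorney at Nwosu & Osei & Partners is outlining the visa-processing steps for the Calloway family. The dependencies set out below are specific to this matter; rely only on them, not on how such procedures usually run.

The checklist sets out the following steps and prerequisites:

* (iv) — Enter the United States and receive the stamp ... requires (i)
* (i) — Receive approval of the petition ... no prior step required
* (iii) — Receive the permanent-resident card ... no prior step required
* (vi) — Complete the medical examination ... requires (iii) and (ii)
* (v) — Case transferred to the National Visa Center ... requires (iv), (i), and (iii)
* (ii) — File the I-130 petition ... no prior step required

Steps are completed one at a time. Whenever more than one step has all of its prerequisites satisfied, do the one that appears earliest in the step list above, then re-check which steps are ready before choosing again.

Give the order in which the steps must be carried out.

(i), (iv), (iii), (v), (ii), (vi)

Nothing is required for (i), (iii) and (ii). (i) is listed earlier → (i) first.
Now (iv), (iii) and (ii) have their prerequisites met. (iv) is listed earlier, so (iv) next.
Ready: (iii) and (ii). (iii) is listed earlier → (iii).
Ready: (v) and (ii). (v) is listed earlier → (v).
Next only (ii) has its prerequisites met → (ii).
That leaves (vi) as the only ready step → (vi).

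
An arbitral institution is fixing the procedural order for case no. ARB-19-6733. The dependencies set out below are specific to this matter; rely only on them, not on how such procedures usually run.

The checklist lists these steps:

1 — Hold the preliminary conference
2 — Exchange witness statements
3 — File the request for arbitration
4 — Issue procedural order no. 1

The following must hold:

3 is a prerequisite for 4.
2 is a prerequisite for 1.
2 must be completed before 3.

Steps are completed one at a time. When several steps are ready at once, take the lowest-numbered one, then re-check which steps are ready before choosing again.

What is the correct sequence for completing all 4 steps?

2 is the only step with nothing outstanding, so it goes first.
Ready: 1 and 3. 1 has the earlier label → 1.
3 needed 2, now all done → 3.
Next only 4 has its prerequisites met → 4.

2, 1, 3, 4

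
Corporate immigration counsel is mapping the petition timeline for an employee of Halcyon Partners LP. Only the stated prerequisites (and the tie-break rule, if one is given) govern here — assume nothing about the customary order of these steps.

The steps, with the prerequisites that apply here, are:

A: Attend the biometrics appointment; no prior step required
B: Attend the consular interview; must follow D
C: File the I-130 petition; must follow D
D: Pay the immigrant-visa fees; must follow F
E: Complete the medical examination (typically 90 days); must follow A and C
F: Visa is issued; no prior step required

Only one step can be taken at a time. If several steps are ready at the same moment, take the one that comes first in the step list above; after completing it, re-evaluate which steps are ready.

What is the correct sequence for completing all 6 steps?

A, F, D, B, C, E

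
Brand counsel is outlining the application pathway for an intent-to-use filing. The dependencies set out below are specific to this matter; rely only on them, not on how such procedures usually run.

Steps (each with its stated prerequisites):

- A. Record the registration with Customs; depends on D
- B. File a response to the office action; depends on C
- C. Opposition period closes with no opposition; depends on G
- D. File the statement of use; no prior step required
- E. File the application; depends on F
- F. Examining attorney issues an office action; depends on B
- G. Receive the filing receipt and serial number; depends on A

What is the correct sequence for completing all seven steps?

D is the only step with nothing outstanding, so it goes first.
Next only A has its prerequisites met → A.
G needed A, now all done → G.
C needed G, now all done → C.
Next only B has its prerequisites met → B.
Next only F has its prerequisites met → F.
That leaves E as the only ready step → E.

D, A, G, C, B, F, E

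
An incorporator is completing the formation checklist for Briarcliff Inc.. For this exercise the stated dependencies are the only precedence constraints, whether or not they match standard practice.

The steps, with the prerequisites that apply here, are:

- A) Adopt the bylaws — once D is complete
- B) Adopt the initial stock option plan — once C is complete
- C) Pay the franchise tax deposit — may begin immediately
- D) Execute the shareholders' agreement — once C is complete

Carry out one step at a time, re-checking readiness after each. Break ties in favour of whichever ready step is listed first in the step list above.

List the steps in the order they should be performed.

C is the only step with nothing outstanding, so it goes first.
B and D are both available; B is listed earlier → B.
D needed C, now all done → D.
That leaves A as the only ready step → A.

C B D A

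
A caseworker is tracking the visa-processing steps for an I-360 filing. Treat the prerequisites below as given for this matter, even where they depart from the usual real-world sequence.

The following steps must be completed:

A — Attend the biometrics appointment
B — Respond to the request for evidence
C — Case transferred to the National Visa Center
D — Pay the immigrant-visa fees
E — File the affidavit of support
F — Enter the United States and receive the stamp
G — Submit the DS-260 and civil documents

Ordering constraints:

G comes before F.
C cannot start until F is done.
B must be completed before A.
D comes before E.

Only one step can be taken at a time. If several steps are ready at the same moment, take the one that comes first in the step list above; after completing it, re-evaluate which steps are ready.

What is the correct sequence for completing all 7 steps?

B, A, D, E, G, F, C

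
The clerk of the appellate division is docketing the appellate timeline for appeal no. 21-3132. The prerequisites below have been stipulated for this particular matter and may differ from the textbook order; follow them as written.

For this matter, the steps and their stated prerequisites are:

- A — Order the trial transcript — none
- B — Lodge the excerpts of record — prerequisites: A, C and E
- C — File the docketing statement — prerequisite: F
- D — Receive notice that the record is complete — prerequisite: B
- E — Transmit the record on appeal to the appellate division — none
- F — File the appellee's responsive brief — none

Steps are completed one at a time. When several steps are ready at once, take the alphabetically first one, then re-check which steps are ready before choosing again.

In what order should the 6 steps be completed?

A → E → F → C → B → D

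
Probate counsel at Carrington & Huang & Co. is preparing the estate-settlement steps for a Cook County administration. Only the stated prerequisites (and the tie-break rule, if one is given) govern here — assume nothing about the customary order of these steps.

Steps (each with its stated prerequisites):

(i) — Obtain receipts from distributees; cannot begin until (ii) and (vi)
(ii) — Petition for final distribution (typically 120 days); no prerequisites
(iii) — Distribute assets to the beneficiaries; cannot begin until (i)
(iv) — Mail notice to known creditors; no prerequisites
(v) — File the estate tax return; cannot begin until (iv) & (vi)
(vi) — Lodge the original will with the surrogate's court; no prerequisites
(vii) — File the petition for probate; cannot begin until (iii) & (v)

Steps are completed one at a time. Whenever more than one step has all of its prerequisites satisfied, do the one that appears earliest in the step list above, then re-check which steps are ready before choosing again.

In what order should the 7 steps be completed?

(ii) (iv) (vi) (i) (iii) (v) (vii)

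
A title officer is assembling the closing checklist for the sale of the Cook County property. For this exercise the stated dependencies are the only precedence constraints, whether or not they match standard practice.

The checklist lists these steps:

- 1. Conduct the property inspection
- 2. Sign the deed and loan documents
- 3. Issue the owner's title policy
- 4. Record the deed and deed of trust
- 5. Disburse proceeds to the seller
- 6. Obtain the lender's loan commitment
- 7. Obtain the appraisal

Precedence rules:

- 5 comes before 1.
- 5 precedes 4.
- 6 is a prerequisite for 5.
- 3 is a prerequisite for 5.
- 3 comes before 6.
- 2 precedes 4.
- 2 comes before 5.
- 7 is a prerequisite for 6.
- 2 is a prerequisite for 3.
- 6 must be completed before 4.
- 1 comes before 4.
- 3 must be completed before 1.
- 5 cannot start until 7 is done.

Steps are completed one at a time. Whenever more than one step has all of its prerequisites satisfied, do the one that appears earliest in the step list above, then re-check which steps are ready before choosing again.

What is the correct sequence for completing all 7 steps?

2 3 7 6 5 1 4

2 and 7 have no prerequisites; 2 is listed earlier, so 2 is first.
3 now also ready, so the ready set is {3, 7}; 3 is listed earlier → 3.
7 is the only step now ready → 7.
That leaves 6 as the only ready step → 6.
5 needed 2, 3, 6 and 7, now all done → 5.
1 needed 3 and 5, now all done → 1.
4 needed 1, 2, 5 and 6, now all done → 4.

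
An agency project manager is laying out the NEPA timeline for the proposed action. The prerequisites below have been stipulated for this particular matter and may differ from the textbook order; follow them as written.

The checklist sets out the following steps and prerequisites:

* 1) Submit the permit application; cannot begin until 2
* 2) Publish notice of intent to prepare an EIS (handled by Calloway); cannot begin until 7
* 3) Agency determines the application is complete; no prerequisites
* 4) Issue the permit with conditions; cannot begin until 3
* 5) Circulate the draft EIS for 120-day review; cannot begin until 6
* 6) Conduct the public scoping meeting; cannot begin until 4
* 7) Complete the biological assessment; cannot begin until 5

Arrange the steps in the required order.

3, 4, 6, 5, 7, 2, 1

Only 3 has no prerequisites, so it is first.
4 needed 3, now all done → 4.
6 needed 4, now all done → 6.
5 needed 6, now all done → 5.
7 needed 5, now all done → 7.
2 is the only step now ready → 2.
1 needed 2, now all done → 1.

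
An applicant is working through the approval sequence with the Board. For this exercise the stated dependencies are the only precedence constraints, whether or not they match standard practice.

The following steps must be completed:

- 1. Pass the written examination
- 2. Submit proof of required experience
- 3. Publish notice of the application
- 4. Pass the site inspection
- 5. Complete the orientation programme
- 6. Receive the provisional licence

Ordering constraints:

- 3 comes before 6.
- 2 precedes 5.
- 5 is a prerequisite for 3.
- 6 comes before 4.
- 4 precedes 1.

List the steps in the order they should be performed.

2, 5, 3, 6, 4, 1

2 has no prerequisites → 2 first.
That leaves 5 as the only ready step → 5.
3 needed 5, now all done → 3.
6 needed 3, now all done → 6.
Next only 4 has its prerequisites met → 4.
1 needed 4, now all done → 1.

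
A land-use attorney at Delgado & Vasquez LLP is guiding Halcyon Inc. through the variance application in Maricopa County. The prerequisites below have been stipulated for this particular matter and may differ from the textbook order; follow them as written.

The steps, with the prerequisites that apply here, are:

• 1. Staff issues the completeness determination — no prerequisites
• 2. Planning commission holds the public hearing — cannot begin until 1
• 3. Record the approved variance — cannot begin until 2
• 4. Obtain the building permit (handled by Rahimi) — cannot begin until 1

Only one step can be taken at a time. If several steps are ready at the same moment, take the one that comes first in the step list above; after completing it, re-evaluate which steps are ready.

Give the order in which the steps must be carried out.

1, 2, 3, 4

1 is the only step with nothing outstanding, so it goes first.
Ready: 2 and 4. 2 is listed earlier → 2.
3 now also ready, so the ready set is {3, 4}; 3 is listed earlier → 3.
That leaves 4 as the only ready step → 4.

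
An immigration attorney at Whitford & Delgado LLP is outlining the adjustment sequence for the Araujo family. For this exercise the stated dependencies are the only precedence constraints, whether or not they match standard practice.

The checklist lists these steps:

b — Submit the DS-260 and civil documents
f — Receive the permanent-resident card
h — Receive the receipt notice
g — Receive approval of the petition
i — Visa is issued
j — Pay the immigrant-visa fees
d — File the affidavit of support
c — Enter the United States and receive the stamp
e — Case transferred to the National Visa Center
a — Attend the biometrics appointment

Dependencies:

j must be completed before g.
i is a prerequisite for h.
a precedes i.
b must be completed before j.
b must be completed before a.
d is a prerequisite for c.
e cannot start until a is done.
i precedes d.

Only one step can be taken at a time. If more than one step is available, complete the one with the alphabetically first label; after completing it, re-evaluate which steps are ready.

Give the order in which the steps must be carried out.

Nothing is required for b and f. b has the earlier label → b first.
a, f and j are all available; a has the earlier label → a.
e and i now also ready, so the ready set is {e, f, i, j}; e has the earlier label → e.
Ready: f, i and j. f has the earlier label → f.
i and j are both available; i has the earlier label → i.
d and h now also ready, so the ready set is {d, h, j}; d has the earlier label → d.
Ready: c, h and j. c has the earlier label → c.
Now h and j have their prerequisites met. h has the earlier label, so h next.
Next only j has its prerequisites met → j.
g is the only step now ready → g.

b, a, e, f, i, d, c, h, j, g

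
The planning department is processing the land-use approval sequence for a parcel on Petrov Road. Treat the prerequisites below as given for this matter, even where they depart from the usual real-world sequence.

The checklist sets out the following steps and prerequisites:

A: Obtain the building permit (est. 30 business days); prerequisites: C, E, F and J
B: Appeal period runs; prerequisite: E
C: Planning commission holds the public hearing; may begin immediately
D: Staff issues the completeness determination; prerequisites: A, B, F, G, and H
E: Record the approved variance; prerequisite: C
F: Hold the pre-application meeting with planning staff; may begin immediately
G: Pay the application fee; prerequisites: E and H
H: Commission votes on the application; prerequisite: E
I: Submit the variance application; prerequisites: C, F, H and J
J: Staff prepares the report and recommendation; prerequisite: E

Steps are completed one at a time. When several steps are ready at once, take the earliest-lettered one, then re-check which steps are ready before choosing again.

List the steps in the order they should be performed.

Nothing is required for C and F. C has the earlier label → C first.
Ready: E and F. E has the earlier label → E.
B, F, H and J are all available; B has the earlier label → B.
Ready: F, H and J. F has the earlier label → F.
Ready: H and J. H has the earlier label → H.
Ready: G and J. G has the earlier label → G.
That leaves J as the only ready step → J.
Now A and I have their prerequisites met. A has the earlier label, so A next.
Ready: D and I. D has the earlier label → D.
I is the only step now ready → I.

C, E, B, F, H, G, J, A, D, I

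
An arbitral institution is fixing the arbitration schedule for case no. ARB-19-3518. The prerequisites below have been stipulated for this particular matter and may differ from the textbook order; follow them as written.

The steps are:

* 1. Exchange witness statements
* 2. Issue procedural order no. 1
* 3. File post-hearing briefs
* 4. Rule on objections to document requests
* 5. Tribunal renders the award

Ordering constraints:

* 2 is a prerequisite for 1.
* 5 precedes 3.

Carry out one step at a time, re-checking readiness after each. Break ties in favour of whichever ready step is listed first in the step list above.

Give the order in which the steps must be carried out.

2, 1, 4, 5, 3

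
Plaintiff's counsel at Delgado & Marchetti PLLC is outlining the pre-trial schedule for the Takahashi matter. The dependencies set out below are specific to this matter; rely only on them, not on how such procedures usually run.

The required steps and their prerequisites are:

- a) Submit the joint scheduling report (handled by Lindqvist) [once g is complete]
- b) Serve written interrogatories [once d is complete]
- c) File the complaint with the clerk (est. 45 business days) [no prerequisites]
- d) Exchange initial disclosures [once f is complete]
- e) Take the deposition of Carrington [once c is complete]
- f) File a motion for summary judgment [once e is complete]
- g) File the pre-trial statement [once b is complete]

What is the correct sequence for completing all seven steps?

Only c has no prerequisites, so it is first.
e needed c, now all done → e.
Next only f has its prerequisites met → f.
d needed f, now all done → d.
That leaves b as the only ready step → b.
g needed b, now all done → g.
a needed g, now all done → a.

c, e, f, d, b, g, a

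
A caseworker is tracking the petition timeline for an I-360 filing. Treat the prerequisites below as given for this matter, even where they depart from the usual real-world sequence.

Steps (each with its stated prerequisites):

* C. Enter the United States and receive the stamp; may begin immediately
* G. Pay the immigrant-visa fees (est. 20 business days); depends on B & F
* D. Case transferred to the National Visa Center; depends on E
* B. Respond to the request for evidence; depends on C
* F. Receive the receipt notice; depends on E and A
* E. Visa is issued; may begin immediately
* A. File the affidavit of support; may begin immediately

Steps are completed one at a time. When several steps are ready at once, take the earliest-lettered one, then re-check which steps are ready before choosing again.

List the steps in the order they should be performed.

A, C, B, E, D, F, G

Nothing is required for A, C and E. A has the earlier label → A first.
C and E are both available; C has the earlier label → C.
B now also ready, so the ready set is {B, E}; B has the earlier label → B.
That leaves E as the only ready step → E.
Ready: D and F. D has the earlier label → D.
F needed A and E, now all done → F.
G needed B and F, now all done → G.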